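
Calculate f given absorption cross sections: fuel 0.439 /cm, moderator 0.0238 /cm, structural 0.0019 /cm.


f = Sigma_a_fuel / (Sigma_a_fuel + Sigma_a_mod + Sigma_a_other)
f = 0.439 / (0.439 + 0.0238 + 0.0019)
f = 0.94470

0.94470


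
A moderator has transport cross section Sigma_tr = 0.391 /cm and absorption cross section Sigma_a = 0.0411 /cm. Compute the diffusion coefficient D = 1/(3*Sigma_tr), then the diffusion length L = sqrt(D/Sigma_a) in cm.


D = 1 / (3 * Sigma_tr) = 1 / (3 * 0.391) = 0.8525149 cm
L = sqrt(D / Sigma_a)
L = sqrt(0.8525149 / 0.0411)
L = 4.5544 cm

4.5544


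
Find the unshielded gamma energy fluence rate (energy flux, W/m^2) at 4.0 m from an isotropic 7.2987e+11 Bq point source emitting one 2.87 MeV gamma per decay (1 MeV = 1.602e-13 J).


psi = A * E * 1.602e-13 / (4*pi*r^2)
psi = 7.2987e+11 * 2.87 * 1.602e-13 / (4*pi*4.0^2)
psi = 0.0016690 W/m^2

0.0016690


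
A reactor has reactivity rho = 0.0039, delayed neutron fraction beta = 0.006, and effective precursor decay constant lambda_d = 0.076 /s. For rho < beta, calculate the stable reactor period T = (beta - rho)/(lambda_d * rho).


T = (beta - rho) / (lambda_d * rho)
T = (0.006 - 0.0039) / (0.076 * 0.0039)
T = 7.0850 s

7.0850


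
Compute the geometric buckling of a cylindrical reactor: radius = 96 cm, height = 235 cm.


B^2 = (2.405/R)^2 + (pi/H)^2
B^2 = (2.405/96)^2 + (pi/235)^2
B^2 = 8.0632e-04 /cm^2

8.0632e-04


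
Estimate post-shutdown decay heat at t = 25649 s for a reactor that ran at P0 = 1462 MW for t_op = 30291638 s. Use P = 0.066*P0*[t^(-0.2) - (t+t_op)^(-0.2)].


P/P0 = 0.066 * [t^(-0.2) - (t + t_op)^(-0.2)]
P/P0 = 0.066 * [25649^(-0.2) - (25649 + 30291638)^(-0.2)]
P/P0 = 0.066 * [0.1312762 - 0.03189054] = 0.006559454
P = 1462 * 0.006559454 = 9.5899 MW

9.5899


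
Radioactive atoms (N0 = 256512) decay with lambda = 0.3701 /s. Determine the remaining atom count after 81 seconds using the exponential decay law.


N = N0 * exp(-lambda * t)
N = 256512 * exp(-0.3701 * 81)
N = 2.4535e-08

2.4535e-08


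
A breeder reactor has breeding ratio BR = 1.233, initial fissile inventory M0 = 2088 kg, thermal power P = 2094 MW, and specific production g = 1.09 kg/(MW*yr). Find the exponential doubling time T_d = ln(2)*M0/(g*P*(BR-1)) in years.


Breeding gain G = BR - 1 = 1.233 - 1 = 0.233
Fissile production rate = g * P * G = 1.09 * 2094 * 0.233 = 531.81318 kg/yr
T_d = ln(2) * M0 / (g * P * G)
T_d = ln(2) * 2088 / 531.81318 = 2.7214 yr

2.7214


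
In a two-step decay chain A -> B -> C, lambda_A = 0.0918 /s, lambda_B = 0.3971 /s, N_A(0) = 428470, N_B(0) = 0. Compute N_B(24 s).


N_B(t) = lambda_A * N_A0 / (lambda_B - lambda_A) * [exp(-lambda_A*t) - exp(-lambda_B*t)]
exp(-0.0918*24) = 0.1104492; exp(-0.3971*24) = 7.261057e-05
N_B = 0.0918 * 428470 / (0.3971 - 0.0918) * (0.1104492 - 7.261057e-05)
N_B = 14220

14220


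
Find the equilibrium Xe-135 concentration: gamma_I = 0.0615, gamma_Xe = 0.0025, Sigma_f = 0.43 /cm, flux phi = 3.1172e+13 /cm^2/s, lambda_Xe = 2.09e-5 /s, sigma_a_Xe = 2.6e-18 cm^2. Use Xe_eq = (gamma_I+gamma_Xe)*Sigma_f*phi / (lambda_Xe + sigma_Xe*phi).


Xe_eq = (gamma_I + gamma_Xe) * Sigma_f * phi / (lambda_Xe + sigma_Xe * phi)
Numerator = (0.0615 + 0.0025) * 0.43 * 3.1172e+13 = 8.578534e+11
Denominator = 2.09e-5 + 2.6e-18 * 3.1172e+13 = 1.019472e-04
Xe_eq = 8.578534e+11 / 1.019472e-04 = 8.4147e+15 /cm^3

8.4147e+15


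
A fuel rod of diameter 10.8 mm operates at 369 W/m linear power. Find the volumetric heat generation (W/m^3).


r = D / 2 / 1000 = 10.8 / 2 / 1000 = 0.0054 m
q''' = q' / (pi * r^2)
q''' = 369 / (pi * 0.0054^2)
q''' = 4.0280e+06 W/m^3

4.0280e+06


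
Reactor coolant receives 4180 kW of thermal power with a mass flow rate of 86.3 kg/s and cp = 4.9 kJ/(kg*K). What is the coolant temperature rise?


dT = Q / (m_dot * cp)
dT = 4180 / (86.3 * 4.9)
dT = 9.8848 C

9.8848


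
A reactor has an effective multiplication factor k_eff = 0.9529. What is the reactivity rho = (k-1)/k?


rho = (k_eff - 1) / k_eff
rho = (0.9529 - 1) / 0.9529
rho = -0.049428

-0.049428


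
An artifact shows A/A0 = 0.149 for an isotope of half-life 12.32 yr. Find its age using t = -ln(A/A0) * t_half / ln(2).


lambda = ln(2) / t_half = ln(2) / 12.32 = 0.05626195 /yr
t = -ln(A/A0) / lambda
t = -ln(0.149) / 0.05626195
t = 33.838 yr

33.838


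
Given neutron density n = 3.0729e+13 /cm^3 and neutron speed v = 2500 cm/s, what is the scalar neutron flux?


phi = n * v
phi = 3.0729e+13 * 2500
phi = 7.6822e+16 /cm^2/s

7.6822e+16


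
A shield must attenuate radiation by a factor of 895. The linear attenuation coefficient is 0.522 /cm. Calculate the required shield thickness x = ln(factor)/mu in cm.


x = ln(factor) / mu
x = ln(895) / 0.522
x = 13.021 cm

13.021


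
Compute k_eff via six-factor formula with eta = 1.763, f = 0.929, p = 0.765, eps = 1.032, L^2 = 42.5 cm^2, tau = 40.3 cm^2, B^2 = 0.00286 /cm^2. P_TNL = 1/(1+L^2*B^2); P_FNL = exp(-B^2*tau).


k_inf = eta*f*p*eps = 1.763*0.929*0.765*1.032 = 1.293032
P_TNL = 1/(1 + L^2*B^2) = 1/(1 + 42.5*0.00286) = 0.8916232
P_FNL = exp(-B^2*tau) = exp(-0.00286*40.3) = 0.8911362
k_eff = k_inf * P_TNL * P_FNL = 1.293032 * 0.8916232 * 0.8911362
k_eff = 1.0274

1.0274


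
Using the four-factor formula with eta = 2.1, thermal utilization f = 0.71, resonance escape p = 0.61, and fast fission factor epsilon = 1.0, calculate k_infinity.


k_inf = eta * f * p * epsilon
k_inf = 2.1 * 0.71 * 0.61 * 1.0
k_inf = 0.90951

0.90951


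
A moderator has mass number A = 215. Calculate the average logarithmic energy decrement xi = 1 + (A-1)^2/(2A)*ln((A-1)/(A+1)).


xi = 1 + (A-1)^2/(2A) * ln((A-1)/(A+1))
xi = 1 + (215-1)^2/(2*215) * ln((215-1)/(215 +1))
xi = 0.0092735

0.0092735


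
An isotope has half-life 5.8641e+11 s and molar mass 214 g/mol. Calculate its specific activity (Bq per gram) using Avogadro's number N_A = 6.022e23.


lambda = ln(2) / t_half = ln(2) / 5.8641e+11 = 1.182018e-12 /s
SA = lambda * N_A / M
SA = 1.182018e-12 * 6.022e23 / 214
SA = 3.3262e+09 Bq/g

3.3262e+09


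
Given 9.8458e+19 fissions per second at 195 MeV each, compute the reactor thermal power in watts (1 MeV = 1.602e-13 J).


P = fission_rate * E_MeV * 1.602e-13
P = 9.8458e+19 * 195 * 1.602e-13
P = 3.0757e+09 W

3.0757e+09


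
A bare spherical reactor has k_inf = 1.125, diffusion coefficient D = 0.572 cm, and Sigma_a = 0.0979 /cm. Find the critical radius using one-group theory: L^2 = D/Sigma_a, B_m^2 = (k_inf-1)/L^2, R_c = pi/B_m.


L^2 = D / Sigma_a = 0.572 / 0.0979 = 5.842697 cm^2
B_m^2 = (k_inf - 1) / L^2 = (1.125 - 1) / 5.842697 = 0.02139423 /cm^2
For a bare sphere: B_g = pi/R, so R_c = pi / sqrt(B_m^2)
R_c = pi / sqrt(0.02139423) = 21.478 cm

21.478


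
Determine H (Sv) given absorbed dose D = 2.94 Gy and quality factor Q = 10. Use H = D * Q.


H = D * Q
H = 2.94 * 10
H = 29.400 Sv

29.400


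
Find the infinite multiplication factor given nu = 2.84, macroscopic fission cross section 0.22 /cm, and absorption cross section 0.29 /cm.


k_inf = nu * Sigma_f / Sigma_a
k_inf = 2.84 * 0.22 / 0.29
k_inf = 2.1545

2.1545


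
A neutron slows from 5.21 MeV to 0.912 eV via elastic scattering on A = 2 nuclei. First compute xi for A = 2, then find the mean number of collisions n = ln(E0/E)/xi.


xi = 1 + (A-1)^2/(2A)*ln((A-1)/(A+1)) = 0.7253469 (for A = 2)
n = ln(E0/E) / xi
n = ln(5.21e6 / 0.912) / 0.7253469
n = ln(5.712719e+06) / 0.7253469 = 21.449

21.449


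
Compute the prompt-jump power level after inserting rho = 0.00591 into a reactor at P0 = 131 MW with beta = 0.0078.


P1/P0 = beta / (beta - rho)
P1/P0 = 0.0078 / (0.0078 - 0.00591) = 4.126984
P1 = 131 * 4.126984 = 540.63 MW

540.63


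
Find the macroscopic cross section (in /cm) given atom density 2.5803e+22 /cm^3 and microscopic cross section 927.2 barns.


Sigma = N * sigma_barns * 1e-24
Sigma = 2.5803e+22 * 927.2 * 1e-24
Sigma = 23.925 /cm

23.925


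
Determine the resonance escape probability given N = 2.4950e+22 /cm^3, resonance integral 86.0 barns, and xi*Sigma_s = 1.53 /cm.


p = exp(-N * I * 1e-24 / (xi*Sigma_s))
p = exp(-2.4950e+22 * 86.0 * 1e-24 / 1.53)
p = 0.24600

0.24600


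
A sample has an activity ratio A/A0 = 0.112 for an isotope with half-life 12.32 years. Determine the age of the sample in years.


lambda = ln(2) / t_half = ln(2) / 12.32 = 0.05626195 /yr
t = -ln(A/A0) / lambda
t = -ln(0.112) / 0.05626195
t = 38.912 yr

38.912


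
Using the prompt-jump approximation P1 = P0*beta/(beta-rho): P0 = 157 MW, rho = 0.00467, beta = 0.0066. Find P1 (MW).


P1/P0 = beta / (beta - rho)
P1/P0 = 0.0066 / (0.0066 - 0.00467) = 3.419689
P1 = 157 * 3.419689 = 536.89 MW

536.89


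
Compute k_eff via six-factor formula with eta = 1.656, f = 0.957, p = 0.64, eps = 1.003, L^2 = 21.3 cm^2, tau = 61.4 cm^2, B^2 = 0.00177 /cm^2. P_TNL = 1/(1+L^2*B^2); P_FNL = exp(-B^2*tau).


k_inf = eta*f*p*eps = 1.656*0.957*0.64*1.003 = 1.017310
P_TNL = 1/(1 + L^2*B^2) = 1/(1 + 21.3*0.00177) = 0.9636687
P_FNL = exp(-B^2*tau) = exp(-0.00177*61.4) = 0.8970192
k_eff = k_inf * P_TNL * P_FNL = 1.017310 * 0.9636687 * 0.8970192
k_eff = 0.87939

0.87939


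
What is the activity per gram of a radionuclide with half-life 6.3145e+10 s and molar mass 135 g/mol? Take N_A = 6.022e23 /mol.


lambda = ln(2) / t_half = ln(2) / 6.3145e+10 = 1.097707e-11 /s
SA = lambda * N_A / M
SA = 1.097707e-11 * 6.022e23 / 135
SA = 4.8966e+10 Bq/g

4.8966e+10


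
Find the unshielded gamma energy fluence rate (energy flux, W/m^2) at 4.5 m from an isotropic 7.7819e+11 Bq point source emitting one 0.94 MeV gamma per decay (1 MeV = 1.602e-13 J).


psi = A * E * 1.602e-13 / (4*pi*r^2)
psi = 7.7819e+11 * 0.94 * 1.602e-13 / (4*pi*4.5^2)
psi = 4.6051e-04 W/m^2

4.6051e-04


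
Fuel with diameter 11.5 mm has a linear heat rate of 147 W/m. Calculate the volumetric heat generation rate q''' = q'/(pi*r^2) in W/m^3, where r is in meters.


r = D / 2 / 1000 = 11.5 / 2 / 1000 = 0.00575 m
q''' = q' / (pi * r^2)
q''' = 147 / (pi * 0.00575^2)
q''' = 1.4152e+06 W/m^3

1.4152e+06


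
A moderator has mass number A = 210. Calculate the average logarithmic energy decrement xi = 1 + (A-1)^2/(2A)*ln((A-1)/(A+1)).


xi = 1 + (A-1)^2/(2A) * ln((A-1)/(A+1))
xi = 1 + (210-1)^2/(2*210) * ln((210-1)/(210 +1))
xi = 0.0094936

0.0094936


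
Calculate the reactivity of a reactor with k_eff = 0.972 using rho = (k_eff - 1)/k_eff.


rho = (k_eff - 1) / k_eff
rho = (0.972 - 1) / 0.972
rho = -0.028807

-0.028807


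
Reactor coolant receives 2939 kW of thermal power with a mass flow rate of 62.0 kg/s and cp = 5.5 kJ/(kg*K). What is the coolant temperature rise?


dT = Q / (m_dot * cp)
dT = 2939 / (62.0 * 5.5)
dT = 8.6188 C

8.6188


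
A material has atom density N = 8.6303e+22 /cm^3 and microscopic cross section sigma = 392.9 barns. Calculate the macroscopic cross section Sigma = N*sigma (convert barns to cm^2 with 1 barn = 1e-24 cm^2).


Sigma = N * sigma_barns * 1e-24
Sigma = 8.6303e+22 * 392.9 * 1e-24
Sigma = 33.908 /cm

33.908


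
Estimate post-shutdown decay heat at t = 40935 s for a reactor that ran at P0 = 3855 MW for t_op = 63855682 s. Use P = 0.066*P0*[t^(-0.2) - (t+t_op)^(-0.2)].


P/P0 = 0.066 * [t^(-0.2) - (t + t_op)^(-0.2)]
P/P0 = 0.066 * [40935^(-0.2) - (40935 + 63855682)^(-0.2)]
P/P0 = 0.066 * [0.1195587 - 0.02747290] = 0.006077663
P = 3855 * 0.006077663 = 23.429 MW

23.429


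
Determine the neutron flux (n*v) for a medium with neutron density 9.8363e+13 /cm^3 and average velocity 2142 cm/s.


phi = n * v
phi = 9.8363e+13 * 2142
phi = 2.1069e+17 /cm^2/s

2.1069e+17


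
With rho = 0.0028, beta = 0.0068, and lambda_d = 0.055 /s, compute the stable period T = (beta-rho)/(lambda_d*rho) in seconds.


T = (beta - rho) / (lambda_d * rho)
T = (0.0068 - 0.0028) / (0.055 * 0.0028)
T = 25.974 s

25.974


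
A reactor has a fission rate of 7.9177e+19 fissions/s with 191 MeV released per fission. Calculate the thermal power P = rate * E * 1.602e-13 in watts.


P = fission_rate * E_MeV * 1.602e-13
P = 7.9177e+19 * 191 * 1.602e-13
P = 2.4227e+09 W

2.4227e+09


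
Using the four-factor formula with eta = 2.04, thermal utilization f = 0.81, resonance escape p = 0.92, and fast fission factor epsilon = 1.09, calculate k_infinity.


k_inf = eta * f * p * epsilon
k_inf = 2.04 * 0.81 * 0.92 * 1.09
k_inf = 1.6570

1.6570


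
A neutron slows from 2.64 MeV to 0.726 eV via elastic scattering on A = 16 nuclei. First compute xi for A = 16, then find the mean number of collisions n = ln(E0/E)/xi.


xi = 1 + (A-1)^2/(2A)*ln((A-1)/(A+1)) = 0.1199467 (for A = 16)
n = ln(E0/E) / xi
n = ln(2.64e6 / 0.726) / 0.1199467
n = ln(3.636364e+06) / 0.1199467 = 125.94

125.94


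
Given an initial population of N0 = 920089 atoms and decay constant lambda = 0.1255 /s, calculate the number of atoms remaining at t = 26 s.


N = N0 * exp(-lambda * t)
N = 920089 * exp(-0.1255 * 26)
N = 35215

35215


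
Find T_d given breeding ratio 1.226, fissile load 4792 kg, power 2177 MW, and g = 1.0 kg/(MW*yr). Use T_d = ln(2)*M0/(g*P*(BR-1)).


Breeding gain G = BR - 1 = 1.226 - 1 = 0.226
Fissile production rate = g * P * G = 1.0 * 2177 * 0.226 = 492.002 kg/yr
T_d = ln(2) * M0 / (g * P * G)
T_d = ln(2) * 4792 / 492.002 = 6.7511 yr

6.7511


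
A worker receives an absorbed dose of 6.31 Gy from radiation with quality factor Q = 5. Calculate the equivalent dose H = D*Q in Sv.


H = D * Q
H = 6.31 * 5
H = 31.550 Sv

31.550


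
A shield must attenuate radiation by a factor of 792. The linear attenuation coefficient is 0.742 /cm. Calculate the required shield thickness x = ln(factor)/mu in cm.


x = ln(factor) / mu
x = ln(792) / 0.742
x = 8.9954 cm

8.9954


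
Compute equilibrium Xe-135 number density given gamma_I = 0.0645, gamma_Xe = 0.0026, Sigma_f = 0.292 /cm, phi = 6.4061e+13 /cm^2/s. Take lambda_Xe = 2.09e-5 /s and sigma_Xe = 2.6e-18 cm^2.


Xe_eq = (gamma_I + gamma_Xe) * Sigma_f * phi / (lambda_Xe + sigma_Xe * phi)
Numerator = (0.0645 + 0.0026) * 0.292 * 6.4061e+13 = 1.255160e+12
Denominator = 2.09e-5 + 2.6e-18 * 6.4061e+13 = 1.874586e-04
Xe_eq = 1.255160e+12 / 1.874586e-04 = 6.6957e+15 /cm^3

6.6957e+15


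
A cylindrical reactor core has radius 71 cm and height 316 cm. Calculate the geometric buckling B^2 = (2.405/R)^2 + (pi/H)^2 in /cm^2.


B^2 = (2.405/R)^2 + (pi/H)^2
B^2 = (2.405/71)^2 + (pi/316)^2
B^2 = 0.0012462 /cm^2

0.0012462


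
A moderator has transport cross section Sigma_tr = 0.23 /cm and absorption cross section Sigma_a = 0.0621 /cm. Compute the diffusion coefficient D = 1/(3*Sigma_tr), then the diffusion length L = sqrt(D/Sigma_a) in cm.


D = 1 / (3 * Sigma_tr) = 1 / (3 * 0.23) = 1.449275 cm
L = sqrt(D / Sigma_a)
L = sqrt(1.449275 / 0.0621)
L = 4.8309 cm

4.8309


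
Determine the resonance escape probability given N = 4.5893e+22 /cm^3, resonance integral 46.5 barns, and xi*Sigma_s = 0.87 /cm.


p = exp(-N * I * 1e-24 / (xi*Sigma_s))
p = exp(-4.5893e+22 * 46.5 * 1e-24 / 0.87)
p = 0.086044

0.086044


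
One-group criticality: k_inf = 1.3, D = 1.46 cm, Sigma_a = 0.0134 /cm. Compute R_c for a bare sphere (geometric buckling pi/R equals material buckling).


L^2 = D / Sigma_a = 1.46 / 0.0134 = 108.9552 cm^2
B_m^2 = (k_inf - 1) / L^2 = (1.3 - 1) / 108.9552 = 0.002753425 /cm^2
For a bare sphere: B_g = pi/R, so R_c = pi / sqrt(B_m^2)
R_c = pi / sqrt(0.002753425) = 59.871 cm

59.871


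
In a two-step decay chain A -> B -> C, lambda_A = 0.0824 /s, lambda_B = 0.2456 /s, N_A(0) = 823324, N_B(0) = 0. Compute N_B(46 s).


N_B(t) = lambda_A * N_A0 / (lambda_B - lambda_A) * [exp(-lambda_A*t) - exp(-lambda_B*t)]
exp(-0.0824*46) = 0.02258657; exp(-0.2456*46) = 1.240265e-05
N_B = 0.0824 * 823324 / (0.2456 - 0.0824) * (0.02258657 - 1.240265e-05)
N_B = 9384.0

9384.0


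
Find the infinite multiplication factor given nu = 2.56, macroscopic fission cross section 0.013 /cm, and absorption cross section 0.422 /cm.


k_inf = nu * Sigma_f / Sigma_a
k_inf = 2.56 * 0.013 / 0.422
k_inf = 0.078863

0.078863


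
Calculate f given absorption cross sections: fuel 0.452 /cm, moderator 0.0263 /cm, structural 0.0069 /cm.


f = Sigma_a_fuel / (Sigma_a_fuel + Sigma_a_mod + Sigma_a_other)
f = 0.452 / (0.452 + 0.0263 + 0.0069)
f = 0.93157

0.93157


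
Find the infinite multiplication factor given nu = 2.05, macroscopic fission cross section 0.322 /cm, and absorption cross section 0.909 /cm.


k_inf = nu * Sigma_f / Sigma_a
k_inf = 2.05 * 0.322 / 0.909
k_inf = 0.72618

0.72618


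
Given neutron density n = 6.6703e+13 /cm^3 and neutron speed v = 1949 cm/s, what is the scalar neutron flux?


phi = n * v
phi = 6.6703e+13 * 1949
phi = 1.3000e+17 /cm^2/s

1.3000e+17


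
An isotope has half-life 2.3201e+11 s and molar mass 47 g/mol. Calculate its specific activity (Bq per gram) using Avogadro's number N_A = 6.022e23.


lambda = ln(2) / t_half = ln(2) / 2.3201e+11 = 2.987575e-12 /s
SA = lambda * N_A / M
SA = 2.987575e-12 * 6.022e23 / 47
SA = 3.8279e+10 Bq/g

3.8279e+10


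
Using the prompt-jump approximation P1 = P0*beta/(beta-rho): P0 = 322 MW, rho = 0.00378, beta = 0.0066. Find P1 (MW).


P1/P0 = beta / (beta - rho)
P1/P0 = 0.0066 / (0.0066 - 0.00378) = 2.340426
P1 = 322 * 2.340426 = 753.62 MW

753.62


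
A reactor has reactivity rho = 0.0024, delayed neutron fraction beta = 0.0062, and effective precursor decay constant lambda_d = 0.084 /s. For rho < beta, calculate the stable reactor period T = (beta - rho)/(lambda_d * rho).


T = (beta - rho) / (lambda_d * rho)
T = (0.0062 - 0.0024) / (0.084 * 0.0024)
T = 18.849 s

18.849


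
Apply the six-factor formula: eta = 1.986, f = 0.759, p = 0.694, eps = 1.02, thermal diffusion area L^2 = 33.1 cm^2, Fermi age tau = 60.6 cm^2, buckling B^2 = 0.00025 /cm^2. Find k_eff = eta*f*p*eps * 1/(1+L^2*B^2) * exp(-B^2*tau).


k_inf = eta*f*p*eps = 1.986*0.759*0.694*1.02 = 1.067040
P_TNL = 1/(1 + L^2*B^2) = 1/(1 + 33.1*0.00025) = 0.9917929
P_FNL = exp(-B^2*tau) = exp(-0.00025*60.6) = 0.9849642
k_eff = k_inf * P_TNL * P_FNL = 1.067040 * 0.9917929 * 0.9849642
k_eff = 1.0424

1.0424


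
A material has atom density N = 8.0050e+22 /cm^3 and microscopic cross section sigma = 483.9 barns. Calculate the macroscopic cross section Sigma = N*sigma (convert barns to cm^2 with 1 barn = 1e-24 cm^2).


Sigma = N * sigma_barns * 1e-24
Sigma = 8.0050e+22 * 483.9 * 1e-24
Sigma = 38.736 /cm

38.736


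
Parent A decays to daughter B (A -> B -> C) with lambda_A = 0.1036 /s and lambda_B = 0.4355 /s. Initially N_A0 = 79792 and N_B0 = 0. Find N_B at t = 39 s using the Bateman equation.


N_B(t) = lambda_A * N_A0 / (lambda_B - lambda_A) * [exp(-lambda_A*t) - exp(-lambda_B*t)]
exp(-0.1036*39) = 0.01759043; exp(-0.4355*39) = 4.204607e-08
N_B = 0.1036 * 79792 / (0.4355 - 0.1036) * (0.01759043 - 4.204607e-08)
N_B = 438.11

438.11


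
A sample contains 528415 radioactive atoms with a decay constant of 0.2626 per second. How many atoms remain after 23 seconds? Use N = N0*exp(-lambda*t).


N = N0 * exp(-lambda * t)
N = 528415 * exp(-0.2626 * 23)
N = 1258.7

1258.7


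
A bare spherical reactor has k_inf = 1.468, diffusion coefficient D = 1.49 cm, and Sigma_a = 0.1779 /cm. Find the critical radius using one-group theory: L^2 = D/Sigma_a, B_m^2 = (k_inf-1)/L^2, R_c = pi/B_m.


L^2 = D / Sigma_a = 1.49 / 0.1779 = 8.375492 cm^2
B_m^2 = (k_inf - 1) / L^2 = (1.468 - 1) / 8.375492 = 0.05587731 /cm^2
For a bare sphere: B_g = pi/R, so R_c = pi / sqrt(B_m^2)
R_c = pi / sqrt(0.05587731) = 13.290 cm

13.290


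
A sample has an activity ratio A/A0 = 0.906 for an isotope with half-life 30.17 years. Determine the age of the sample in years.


lambda = ln(2) / t_half = ln(2) / 30.17 = 0.02297472 /yr
t = -ln(A/A0) / lambda
t = -ln(0.906) / 0.02297472
t = 4.2967 yr

4.2967


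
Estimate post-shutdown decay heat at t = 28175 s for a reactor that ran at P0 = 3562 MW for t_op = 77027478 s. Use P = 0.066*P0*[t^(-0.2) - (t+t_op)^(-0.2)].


P/P0 = 0.066 * [t^(-0.2) - (t + t_op)^(-0.2)]
P/P0 = 0.066 * [28175^(-0.2) - (28175 + 77027478)^(-0.2)]
P/P0 = 0.066 * [0.1288330 - 0.02646300] = 0.006756420
P = 3562 * 0.006756420 = 24.066 MW

24.066


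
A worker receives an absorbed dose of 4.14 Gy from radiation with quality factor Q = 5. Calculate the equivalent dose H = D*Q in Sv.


H = D * Q
H = 4.14 * 5
H = 20.700 Sv

20.700


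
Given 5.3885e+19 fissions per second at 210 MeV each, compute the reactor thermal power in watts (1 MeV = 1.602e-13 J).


P = fission_rate * E_MeV * 1.602e-13
P = 5.3885e+19 * 210 * 1.602e-13
P = 1.8128e+09 W

1.8128e+09


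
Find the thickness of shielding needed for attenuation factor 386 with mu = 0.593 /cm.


x = ln(factor) / mu
x = ln(386) / 0.593
x = 10.044 cm

10.044


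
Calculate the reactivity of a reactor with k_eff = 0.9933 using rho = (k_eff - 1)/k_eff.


rho = (k_eff - 1) / k_eff
rho = (0.9933 - 1) / 0.9933
rho = -0.0067452

-0.0067452


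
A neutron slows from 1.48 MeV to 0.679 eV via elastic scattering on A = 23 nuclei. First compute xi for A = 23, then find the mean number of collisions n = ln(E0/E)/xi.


xi = 1 + (A-1)^2/(2A)*ln((A-1)/(A+1)) = 0.08448899 (for A = 23)
n = ln(E0/E) / xi
n = ln(1.48e6 / 0.679) / 0.08448899
n = ln(2.179676e+06) / 0.08448899 = 172.74

172.74


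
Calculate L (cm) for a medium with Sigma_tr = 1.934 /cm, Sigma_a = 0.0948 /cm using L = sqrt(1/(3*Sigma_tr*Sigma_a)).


D = 1 / (3 * Sigma_tr) = 1 / (3 * 1.934) = 0.1723544 cm
L = sqrt(D / Sigma_a)
L = sqrt(0.1723544 / 0.0948)
L = 1.3484 cm

1.3484


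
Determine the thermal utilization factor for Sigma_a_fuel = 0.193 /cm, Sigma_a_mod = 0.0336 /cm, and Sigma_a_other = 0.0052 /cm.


f = Sigma_a_fuel / (Sigma_a_fuel + Sigma_a_mod + Sigma_a_other)
f = 0.193 / (0.193 + 0.0336 + 0.0052)
f = 0.83261

0.83261


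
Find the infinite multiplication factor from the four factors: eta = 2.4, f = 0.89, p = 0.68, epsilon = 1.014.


k_inf = eta * f * p * epsilon
k_inf = 2.4 * 0.89 * 0.68 * 1.014
k_inf = 1.4728

1.4728


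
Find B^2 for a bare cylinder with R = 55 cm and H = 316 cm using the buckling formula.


B^2 = (2.405/R)^2 + (pi/H)^2
B^2 = (2.405/55)^2 + (pi/316)^2
B^2 = 0.0020109 /cm^2

0.0020109


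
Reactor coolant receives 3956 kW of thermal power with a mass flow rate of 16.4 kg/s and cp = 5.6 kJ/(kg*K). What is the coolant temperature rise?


dT = Q / (m_dot * cp)
dT = 3956 / (16.4 * 5.6)
dT = 43.075 C

43.075


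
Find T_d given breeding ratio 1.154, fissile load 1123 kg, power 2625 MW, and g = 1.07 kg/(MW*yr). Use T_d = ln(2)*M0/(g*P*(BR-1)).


Breeding gain G = BR - 1 = 1.154 - 1 = 0.154
Fissile production rate = g * P * G = 1.07 * 2625 * 0.154 = 432.5475 kg/yr
T_d = ln(2) * M0 / (g * P * G)
T_d = ln(2) * 1123 / 432.5475 = 1.7996 yr

1.7996


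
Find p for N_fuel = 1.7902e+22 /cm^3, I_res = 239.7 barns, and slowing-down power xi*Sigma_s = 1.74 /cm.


p = exp(-N * I * 1e-24 / (xi*Sigma_s))
p = exp(-1.7902e+22 * 239.7 * 1e-24 / 1.74)
p = 0.084911

0.084911


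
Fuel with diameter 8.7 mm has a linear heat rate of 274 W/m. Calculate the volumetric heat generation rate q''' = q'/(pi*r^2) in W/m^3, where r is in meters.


r = D / 2 / 1000 = 8.7 / 2 / 1000 = 0.00435 m
q''' = q' / (pi * r^2)
q''' = 274 / (pi * 0.00435^2)
q''' = 4.6092e+06 W/m^3

4.6092e+06


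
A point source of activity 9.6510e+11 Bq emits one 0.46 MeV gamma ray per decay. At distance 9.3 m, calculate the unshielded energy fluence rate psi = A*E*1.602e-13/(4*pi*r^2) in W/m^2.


psi = A * E * 1.602e-13 / (4*pi*r^2)
psi = 9.6510e+11 * 0.46 * 1.602e-13 / (4*pi*9.3^2)
psi = 6.5436e-05 W/m^2

6.5436e-05


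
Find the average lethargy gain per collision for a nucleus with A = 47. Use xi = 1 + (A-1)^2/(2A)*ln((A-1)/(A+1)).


xi = 1 + (A-1)^2/(2A) * ln((A-1)/(A+1))
xi = 1 + (47-1)^2/(2*47) * ln((47-1)/(47 +1))
xi = 0.041956

0.041956


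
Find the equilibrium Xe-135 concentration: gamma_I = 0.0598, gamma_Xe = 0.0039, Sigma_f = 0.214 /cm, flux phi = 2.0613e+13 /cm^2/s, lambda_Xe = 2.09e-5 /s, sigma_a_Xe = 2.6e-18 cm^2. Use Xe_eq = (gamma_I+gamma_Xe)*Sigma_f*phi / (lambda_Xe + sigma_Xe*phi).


Xe_eq = (gamma_I + gamma_Xe) * Sigma_f * phi / (lambda_Xe + sigma_Xe * phi)
Numerator = (0.0598 + 0.0039) * 0.214 * 2.0613e+13 = 2.809923e+11
Denominator = 2.09e-5 + 2.6e-18 * 2.0613e+13 = 7.449380e-05
Xe_eq = 2.809923e+11 / 7.449380e-05 = 3.7720e+15 /cm^3

3.7720e+15


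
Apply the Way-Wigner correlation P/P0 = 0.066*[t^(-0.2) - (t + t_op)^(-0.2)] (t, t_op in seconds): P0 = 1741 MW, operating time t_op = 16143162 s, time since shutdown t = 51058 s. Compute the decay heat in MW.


P/P0 = 0.066 * [t^(-0.2) - (t + t_op)^(-0.2)]
P/P0 = 0.066 * [51058^(-0.2) - (51058 + 16143162)^(-0.2)]
P/P0 = 0.066 * [0.1143898 - 0.03615164] = 0.005163719
P = 1741 * 0.005163719 = 8.9900 MW

8.9900


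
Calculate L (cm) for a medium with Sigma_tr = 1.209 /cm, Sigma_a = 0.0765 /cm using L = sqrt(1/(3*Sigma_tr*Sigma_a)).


D = 1 / (3 * Sigma_tr) = 1 / (3 * 1.209) = 0.2757100 cm
L = sqrt(D / Sigma_a)
L = sqrt(0.2757100 / 0.0765)
L = 1.8984 cm

1.8984


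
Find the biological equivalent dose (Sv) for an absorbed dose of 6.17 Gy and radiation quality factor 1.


H = D * Q
H = 6.17 * 1
H = 6.1700 Sv

6.1700


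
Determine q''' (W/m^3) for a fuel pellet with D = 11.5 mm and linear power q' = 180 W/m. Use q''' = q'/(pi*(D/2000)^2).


r = D / 2 / 1000 = 11.5 / 2 / 1000 = 0.00575 m
q''' = q' / (pi * r^2)
q''' = 180 / (pi * 0.00575^2)
q''' = 1.7330e+06 W/m^3

1.7330e+06


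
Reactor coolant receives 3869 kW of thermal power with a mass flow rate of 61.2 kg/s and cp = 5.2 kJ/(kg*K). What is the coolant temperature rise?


dT = Q / (m_dot * cp)
dT = 3869 / (61.2 * 5.2)
dT = 12.157 C

12.157


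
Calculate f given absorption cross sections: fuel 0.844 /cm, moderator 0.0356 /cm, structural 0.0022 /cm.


f = Sigma_a_fuel / (Sigma_a_fuel + Sigma_a_mod + Sigma_a_other)
f = 0.844 / (0.844 + 0.0356 + 0.0022)
f = 0.95713

0.95713


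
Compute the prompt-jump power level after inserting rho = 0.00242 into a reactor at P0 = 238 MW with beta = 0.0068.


P1/P0 = beta / (beta - rho)
P1/P0 = 0.0068 / (0.0068 - 0.00242) = 1.552511
P1 = 238 * 1.552511 = 369.50 MW

369.50


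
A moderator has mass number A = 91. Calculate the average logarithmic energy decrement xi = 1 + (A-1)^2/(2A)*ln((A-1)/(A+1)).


xi = 1 + (A-1)^2/(2A) * ln((A-1)/(A+1))
xi = 1 + (91-1)^2/(2*91) * ln((91-1)/(91 +1))
xi = 0.021818

0.021818


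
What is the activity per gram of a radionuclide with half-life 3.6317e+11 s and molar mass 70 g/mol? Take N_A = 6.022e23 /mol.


lambda = ln(2) / t_half = ln(2) / 3.6317e+11 = 1.908603e-12 /s
SA = lambda * N_A / M
SA = 1.908603e-12 * 6.022e23 / 70
SA = 1.6419e+10 Bq/g

1.6419e+10


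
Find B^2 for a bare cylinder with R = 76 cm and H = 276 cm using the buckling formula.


B^2 = (2.405/R)^2 + (pi/H)^2
B^2 = (2.405/76)^2 + (pi/276)^2
B^2 = 0.0011310 /cm^2

0.0011310


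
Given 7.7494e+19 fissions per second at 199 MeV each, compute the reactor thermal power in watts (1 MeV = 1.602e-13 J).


P = fission_rate * E_MeV * 1.602e-13
P = 7.7494e+19 * 199 * 1.602e-13
P = 2.4705e+09 W

2.4705e+09


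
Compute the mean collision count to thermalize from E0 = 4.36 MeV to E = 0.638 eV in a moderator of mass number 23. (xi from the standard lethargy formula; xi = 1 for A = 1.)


xi = 1 + (A-1)^2/(2A)*ln((A-1)/(A+1)) = 0.08448899 (for A = 23)
n = ln(E0/E) / xi
n = ln(4.36e6 / 0.638) / 0.08448899
n = ln(6.833856e+06) / 0.08448899 = 186.27

186.27


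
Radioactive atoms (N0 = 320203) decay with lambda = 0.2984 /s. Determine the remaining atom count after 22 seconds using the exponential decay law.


N = N0 * exp(-lambda * t)
N = 320203 * exp(-0.2984 * 22)
N = 451.20

451.20


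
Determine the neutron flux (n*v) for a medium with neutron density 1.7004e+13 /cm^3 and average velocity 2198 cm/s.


phi = n * v
phi = 1.7004e+13 * 2198
phi = 3.7375e+16 /cm^2/s

3.7375e+16


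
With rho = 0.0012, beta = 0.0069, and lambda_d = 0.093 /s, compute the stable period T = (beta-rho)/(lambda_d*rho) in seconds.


T = (beta - rho) / (lambda_d * rho)
T = (0.0069 - 0.0012) / (0.093 * 0.0012)
T = 51.075 s

51.075


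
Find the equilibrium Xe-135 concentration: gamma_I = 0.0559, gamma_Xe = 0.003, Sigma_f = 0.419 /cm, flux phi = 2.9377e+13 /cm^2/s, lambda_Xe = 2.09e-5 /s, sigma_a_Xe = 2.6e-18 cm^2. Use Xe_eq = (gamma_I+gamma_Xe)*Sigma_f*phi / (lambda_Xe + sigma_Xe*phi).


Xe_eq = (gamma_I + gamma_Xe) * Sigma_f * phi / (lambda_Xe + sigma_Xe * phi)
Numerator = (0.0559 + 0.003) * 0.419 * 2.9377e+13 = 7.249979e+11
Denominator = 2.09e-5 + 2.6e-18 * 2.9377e+13 = 9.728020e-05
Xe_eq = 7.249979e+11 / 9.728020e-05 = 7.4527e+15 /cm^3

7.4527e+15


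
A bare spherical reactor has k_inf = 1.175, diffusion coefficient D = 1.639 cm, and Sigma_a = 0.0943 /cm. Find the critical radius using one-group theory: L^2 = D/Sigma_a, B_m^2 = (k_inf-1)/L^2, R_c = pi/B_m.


L^2 = D / Sigma_a = 1.639 / 0.0943 = 17.38070 cm^2
B_m^2 = (k_inf - 1) / L^2 = (1.175 - 1) / 17.38070 = 0.01006864 /cm^2
For a bare sphere: B_g = pi/R, so R_c = pi / sqrt(B_m^2)
R_c = pi / sqrt(0.01006864) = 31.309 cm

31.309


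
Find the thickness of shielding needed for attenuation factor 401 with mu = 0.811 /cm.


x = ln(factor) / mu
x = ln(401) / 0.811
x = 7.3908 cm

7.3908


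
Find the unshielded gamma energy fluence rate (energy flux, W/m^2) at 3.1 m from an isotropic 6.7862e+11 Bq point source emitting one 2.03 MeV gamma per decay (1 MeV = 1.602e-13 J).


psi = A * E * 1.602e-13 / (4*pi*r^2)
psi = 6.7862e+11 * 2.03 * 1.602e-13 / (4*pi*3.1^2)
psi = 0.0018275 W/m^2

0.0018275


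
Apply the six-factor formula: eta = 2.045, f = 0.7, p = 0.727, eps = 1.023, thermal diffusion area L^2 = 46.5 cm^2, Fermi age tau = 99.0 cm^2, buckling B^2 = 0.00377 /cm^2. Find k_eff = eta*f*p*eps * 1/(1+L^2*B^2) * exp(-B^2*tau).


k_inf = eta*f*p*eps = 2.045*0.7*0.727*1.023 = 1.064637
P_TNL = 1/(1 + L^2*B^2) = 1/(1 + 46.5*0.00377) = 0.8508430
P_FNL = exp(-B^2*tau) = exp(-0.00377*99.0) = 0.6885069
k_eff = k_inf * P_TNL * P_FNL = 1.064637 * 0.8508430 * 0.6885069
k_eff = 0.62368

0.62368


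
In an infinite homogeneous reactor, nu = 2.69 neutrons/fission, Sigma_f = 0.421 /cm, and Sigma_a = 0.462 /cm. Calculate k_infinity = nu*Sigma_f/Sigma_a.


k_inf = nu * Sigma_f / Sigma_a
k_inf = 2.69 * 0.421 / 0.462
k_inf = 2.4513

2.4513


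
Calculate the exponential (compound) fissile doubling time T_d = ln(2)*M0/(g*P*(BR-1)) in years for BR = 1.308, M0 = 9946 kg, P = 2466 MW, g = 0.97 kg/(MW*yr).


Breeding gain G = BR - 1 = 1.308 - 1 = 0.308
Fissile production rate = g * P * G = 0.97 * 2466 * 0.308 = 736.74216 kg/yr
T_d = ln(2) * M0 / (g * P * G)
T_d = ln(2) * 9946 / 736.74216 = 9.3575 yr

9.3575


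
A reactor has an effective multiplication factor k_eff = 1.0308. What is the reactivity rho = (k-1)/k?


rho = (k_eff - 1) / k_eff
rho = (1.0308 - 1) / 1.0308
rho = 0.029880

0.029880


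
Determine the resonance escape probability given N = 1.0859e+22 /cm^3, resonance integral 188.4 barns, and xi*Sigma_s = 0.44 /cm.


p = exp(-N * I * 1e-24 / (xi*Sigma_s))
p = exp(-1.0859e+22 * 188.4 * 1e-24 / 0.44)
p = 0.0095652

0.0095652


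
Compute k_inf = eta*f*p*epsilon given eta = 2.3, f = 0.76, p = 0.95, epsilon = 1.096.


k_inf = eta * f * p * epsilon
k_inf = 2.3 * 0.76 * 0.95 * 1.096
k_inf = 1.8200

1.8200


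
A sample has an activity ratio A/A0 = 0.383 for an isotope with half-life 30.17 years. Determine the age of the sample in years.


lambda = ln(2) / t_half = ln(2) / 30.17 = 0.02297472 /yr
t = -ln(A/A0) / lambda
t = -ln(0.383) / 0.02297472
t = 41.773 yr

41.773


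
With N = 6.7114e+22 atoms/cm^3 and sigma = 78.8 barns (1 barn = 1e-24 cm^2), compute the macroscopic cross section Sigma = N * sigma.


Sigma = N * sigma_barns * 1e-24
Sigma = 6.7114e+22 * 78.8 * 1e-24
Sigma = 5.2886 /cm

5.2886


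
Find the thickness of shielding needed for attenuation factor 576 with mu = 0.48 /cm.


x = ln(factor) / mu
x = ln(576) / 0.48
x = 13.242 cm

13.242


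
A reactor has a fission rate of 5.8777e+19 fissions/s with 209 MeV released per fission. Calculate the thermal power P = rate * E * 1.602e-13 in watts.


P = fission_rate * E_MeV * 1.602e-13
P = 5.8777e+19 * 209 * 1.602e-13
P = 1.9680e+09 W

1.9680e+09


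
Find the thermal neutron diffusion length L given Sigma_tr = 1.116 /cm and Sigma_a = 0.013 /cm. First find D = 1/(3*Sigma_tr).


D = 1 / (3 * Sigma_tr) = 1 / (3 * 1.116) = 0.2986858 cm
L = sqrt(D / Sigma_a)
L = sqrt(0.2986858 / 0.013)
L = 4.7933 cm

4.7933


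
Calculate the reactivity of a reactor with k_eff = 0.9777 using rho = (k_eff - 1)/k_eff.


rho = (k_eff - 1) / k_eff
rho = (0.9777 - 1) / 0.9777
rho = -0.022809

-0.022809


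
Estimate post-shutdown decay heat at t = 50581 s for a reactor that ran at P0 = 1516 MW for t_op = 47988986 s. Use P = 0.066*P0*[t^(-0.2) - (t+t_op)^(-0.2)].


P/P0 = 0.066 * [t^(-0.2) - (t + t_op)^(-0.2)]
P/P0 = 0.066 * [50581^(-0.2) - (50581 + 47988986)^(-0.2)]
P/P0 = 0.066 * [0.1146047 - 0.02908574] = 0.005644251
P = 1516 * 0.005644251 = 8.5567 MW

8.5567


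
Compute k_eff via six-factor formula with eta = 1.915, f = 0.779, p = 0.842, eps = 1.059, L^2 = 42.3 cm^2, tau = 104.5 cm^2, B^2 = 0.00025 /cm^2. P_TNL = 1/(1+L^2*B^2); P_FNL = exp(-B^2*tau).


k_inf = eta*f*p*eps = 1.915*0.779*0.842*1.059 = 1.330192
P_TNL = 1/(1 + L^2*B^2) = 1/(1 + 42.3*0.00025) = 0.9895357
P_FNL = exp(-B^2*tau) = exp(-0.00025*104.5) = 0.9742133
k_eff = k_inf * P_TNL * P_FNL = 1.330192 * 0.9895357 * 0.9742133
k_eff = 1.2823

1.2823


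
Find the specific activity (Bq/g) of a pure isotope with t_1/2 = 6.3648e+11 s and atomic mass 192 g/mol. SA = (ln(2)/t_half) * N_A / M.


lambda = ln(2) / t_half = ln(2) / 6.3648e+11 = 1.089032e-12 /s
SA = lambda * N_A / M
SA = 1.089032e-12 * 6.022e23 / 192
SA = 3.4157e+09 Bq/g

3.4157e+09


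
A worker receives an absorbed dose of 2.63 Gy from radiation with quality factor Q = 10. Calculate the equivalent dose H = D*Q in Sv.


H = D * Q
H = 2.63 * 10
H = 26.300 Sv

26.300


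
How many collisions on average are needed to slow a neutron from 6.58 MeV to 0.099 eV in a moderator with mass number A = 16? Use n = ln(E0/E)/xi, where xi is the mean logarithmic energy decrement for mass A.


xi = 1 + (A-1)^2/(2A)*ln((A-1)/(A+1)) = 0.1199467 (for A = 16)
n = ln(E0/E) / xi
n = ln(6.58e6 / 0.099) / 0.1199467
n = ln(6.646465e+07) / 0.1199467 = 150.17

150.17


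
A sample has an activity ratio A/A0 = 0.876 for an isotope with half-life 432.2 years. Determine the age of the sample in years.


lambda = ln(2) / t_half = ln(2) / 432.2 = 0.001603765 /yr
t = -ln(A/A0) / lambda
t = -ln(0.876) / 0.001603765
t = 82.549 yr

82.549


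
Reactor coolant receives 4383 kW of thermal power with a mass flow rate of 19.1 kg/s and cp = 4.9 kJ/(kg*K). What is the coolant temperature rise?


dT = Q / (m_dot * cp)
dT = 4383 / (19.1 * 4.9)
dT = 46.832 C

46.832


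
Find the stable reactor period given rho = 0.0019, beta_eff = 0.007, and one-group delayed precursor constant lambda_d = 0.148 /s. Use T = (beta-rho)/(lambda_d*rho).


T = (beta - rho) / (lambda_d * rho)
T = (0.007 - 0.0019) / (0.148 * 0.0019)
T = 18.137 s

18.137


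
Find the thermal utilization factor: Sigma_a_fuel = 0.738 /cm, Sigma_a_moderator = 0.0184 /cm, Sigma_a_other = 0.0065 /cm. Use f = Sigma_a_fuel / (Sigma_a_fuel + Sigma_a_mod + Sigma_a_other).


f = Sigma_a_fuel / (Sigma_a_fuel + Sigma_a_mod + Sigma_a_other)
f = 0.738 / (0.738 + 0.0184 + 0.0065)
f = 0.96736

0.96736


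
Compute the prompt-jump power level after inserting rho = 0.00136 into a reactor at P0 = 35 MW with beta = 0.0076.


P1/P0 = beta / (beta - rho)
P1/P0 = 0.0076 / (0.0076 - 0.00136) = 1.217949
P1 = 35 * 1.217949 = 42.628 MW

42.628


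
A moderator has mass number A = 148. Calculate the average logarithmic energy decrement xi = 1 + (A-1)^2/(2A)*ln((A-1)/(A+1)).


xi = 1 + (A-1)^2/(2A) * ln((A-1)/(A+1))
xi = 1 + (148-1)^2/(2*148) * ln((148-1)/(148 +1))
xi = 0.013453

0.013453


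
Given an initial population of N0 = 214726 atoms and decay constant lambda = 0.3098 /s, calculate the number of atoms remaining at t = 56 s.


N = N0 * exp(-lambda * t)
N = 214726 * exp(-0.3098 * 56)
N = 0.0062719

0.0062719


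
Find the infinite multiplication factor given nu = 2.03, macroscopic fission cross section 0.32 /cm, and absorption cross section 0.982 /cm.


k_inf = nu * Sigma_f / Sigma_a
k_inf = 2.03 * 0.32 / 0.982
k_inf = 0.66151

0.66151


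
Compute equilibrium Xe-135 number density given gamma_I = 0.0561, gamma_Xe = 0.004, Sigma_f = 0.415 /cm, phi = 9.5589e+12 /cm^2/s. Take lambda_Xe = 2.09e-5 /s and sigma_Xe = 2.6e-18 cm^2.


Xe_eq = (gamma_I + gamma_Xe) * Sigma_f * phi / (lambda_Xe + sigma_Xe * phi)
Numerator = (0.0561 + 0.004) * 0.415 * 9.5589e+12 = 2.384133e+11
Denominator = 2.09e-5 + 2.6e-18 * 9.5589e+12 = 4.575314e-05
Xe_eq = 2.384133e+11 / 4.575314e-05 = 5.2109e+15 /cm^3

5.2109e+15


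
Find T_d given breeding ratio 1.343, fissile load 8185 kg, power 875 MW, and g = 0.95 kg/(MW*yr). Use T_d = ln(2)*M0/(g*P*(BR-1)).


Breeding gain G = BR - 1 = 1.343 - 1 = 0.343
Fissile production rate = g * P * G = 0.95 * 875 * 0.343 = 285.11875 kg/yr
T_d = ln(2) * M0 / (g * P * G)
T_d = ln(2) * 8185 / 285.11875 = 19.898 yr

19.898


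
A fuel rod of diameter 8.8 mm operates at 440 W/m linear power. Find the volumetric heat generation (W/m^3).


r = D / 2 / 1000 = 8.8 / 2 / 1000 = 0.0044 m
q''' = q' / (pi * r^2)
q''' = 440 / (pi * 0.0044^2)
q''' = 7.2343e+06 W/m^3

7.2343e+06


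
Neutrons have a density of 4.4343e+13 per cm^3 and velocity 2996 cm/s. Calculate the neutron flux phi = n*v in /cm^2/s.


phi = n * v
phi = 4.4343e+13 * 2996
phi = 1.3285e+17 /cm^2/s

1.3285e+17


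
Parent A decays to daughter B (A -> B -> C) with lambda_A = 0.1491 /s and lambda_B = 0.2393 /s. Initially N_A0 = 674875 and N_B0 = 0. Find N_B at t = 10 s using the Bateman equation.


N_B(t) = lambda_A * N_A0 / (lambda_B - lambda_A) * [exp(-lambda_A*t) - exp(-lambda_B*t)]
exp(-0.1491*10) = 0.2251474; exp(-0.2393*10) = 0.09135521
N_B = 0.1491 * 674875 / (0.2393 - 0.1491) * (0.2251474 - 0.09135521)
N_B = 149254

149254


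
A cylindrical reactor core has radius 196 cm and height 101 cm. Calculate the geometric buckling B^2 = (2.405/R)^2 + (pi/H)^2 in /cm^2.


B^2 = (2.405/R)^2 + (pi/H)^2
B^2 = (2.405/196)^2 + (pi/101)^2
B^2 = 0.0011181 /cm^2

0.0011181


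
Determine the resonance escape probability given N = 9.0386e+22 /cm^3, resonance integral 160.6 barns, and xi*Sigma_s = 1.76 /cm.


p = exp(-N * I * 1e-24 / (xi*Sigma_s))
p = exp(-9.0386e+22 * 160.6 * 1e-24 / 1.76)
p = 2.6185e-04

2.6185e-04


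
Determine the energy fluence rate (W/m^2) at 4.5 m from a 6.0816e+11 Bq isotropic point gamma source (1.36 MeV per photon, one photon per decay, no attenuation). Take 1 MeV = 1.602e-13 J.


psi = A * E * 1.602e-13 / (4*pi*r^2)
psi = 6.0816e+11 * 1.36 * 1.602e-13 / (4*pi*4.5^2)
psi = 5.2070e-04 W/m^2

5.2070e-04


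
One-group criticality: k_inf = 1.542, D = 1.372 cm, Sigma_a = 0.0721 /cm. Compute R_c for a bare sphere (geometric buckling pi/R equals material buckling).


L^2 = D / Sigma_a = 1.372 / 0.0721 = 19.02913 cm^2
B_m^2 = (k_inf - 1) / L^2 = (1.542 - 1) / 19.02913 = 0.02848265 /cm^2
For a bare sphere: B_g = pi/R, so R_c = pi / sqrt(B_m^2)
R_c = pi / sqrt(0.02848265) = 18.615 cm

18.615


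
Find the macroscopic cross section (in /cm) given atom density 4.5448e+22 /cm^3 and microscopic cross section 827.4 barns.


Sigma = N * sigma_barns * 1e-24
Sigma = 4.5448e+22 * 827.4 * 1e-24
Sigma = 37.604 /cm

37.604


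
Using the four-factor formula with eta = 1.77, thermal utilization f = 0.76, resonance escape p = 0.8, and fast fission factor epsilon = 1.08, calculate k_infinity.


k_inf = eta * f * p * epsilon
k_inf = 1.77 * 0.76 * 0.8 * 1.08
k_inf = 1.1623

1.1623
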